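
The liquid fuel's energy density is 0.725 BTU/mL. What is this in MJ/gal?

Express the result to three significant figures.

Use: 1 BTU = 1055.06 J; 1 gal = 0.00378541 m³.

2.90 MJ/gal

0.725 BTU/mL × 1055.06 J/BTU ÷ 10⁻⁶ m³/mL = 7.64918×10⁸ J/m³
7.64918×10⁸ J/m³ ÷ 1000000 J/MJ × 0.00378541 m³/gal = 2.89553 MJ/gal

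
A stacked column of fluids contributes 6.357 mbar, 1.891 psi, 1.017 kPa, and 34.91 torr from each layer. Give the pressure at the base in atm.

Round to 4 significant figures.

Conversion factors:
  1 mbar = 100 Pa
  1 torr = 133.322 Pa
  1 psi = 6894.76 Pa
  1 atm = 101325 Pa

0.1909 atm

6.357 mbar × 100 = 635.7 Pa
1.891 psi × 6894.76 = 13038 Pa
1.017 kPa × 1000 = 1017 Pa
34.91 torr × 133.322 = 4654.27 Pa
Combined: 635.7 + 13038 + 1017 + 4654.27 = 19345 Pa
In atm: 19345 / 101325 = 0.19092 atm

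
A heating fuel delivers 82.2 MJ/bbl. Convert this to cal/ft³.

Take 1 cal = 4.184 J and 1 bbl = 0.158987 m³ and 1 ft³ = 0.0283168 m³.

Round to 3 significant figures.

3.50×10⁶ cal/ft³

82.2 MJ/bbl × 1000000 J/MJ ÷ 0.158987 m³/bbl = 5.17023×10⁸ J/m³
5.17023×10⁸ J/m³ ÷ 4.184 J/cal × 0.0283168 m³/ft³ = 3.49915×10⁶ cal/ft³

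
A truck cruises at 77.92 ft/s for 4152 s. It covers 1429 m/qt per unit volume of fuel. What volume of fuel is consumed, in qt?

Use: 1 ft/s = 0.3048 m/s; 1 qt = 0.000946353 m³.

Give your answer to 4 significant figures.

77.92 ft/s → 23.75 m/s
d = v × t = 23.75 × 4152 = 98610 m
1429 m/qt → 1.51001×10⁶ m/m³
V = d / (distance per unit fuel) = 98610 / 1.51001×10⁶ = 0.0653042 m³
In qt: 0.0653042 / 0.000946353 = 69.0062 qt

69.01 qt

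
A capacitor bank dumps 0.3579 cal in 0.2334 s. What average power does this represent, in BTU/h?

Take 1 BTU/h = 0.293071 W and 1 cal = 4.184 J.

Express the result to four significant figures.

21.89 BTU/h

0.3579 cal × 4.184 = 1.49745 J
P = E / t = 1.49745 J / 0.2334 s = 6.41581 W
6.41581 W ÷ (0.293071 W/BTU/h) = 21.8917 BTU/h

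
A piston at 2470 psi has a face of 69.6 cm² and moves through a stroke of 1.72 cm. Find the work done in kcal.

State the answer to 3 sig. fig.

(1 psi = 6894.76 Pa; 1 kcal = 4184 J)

0.487 kcal

2470 psi → 1.70301×10⁷ Pa
69.6 cm² → 0.00696 m²
F = P × A = 1.70301×10⁷ × 0.00696 = 118529 N
1.72 cm → 0.0172 m
W = F × d = 118529 × 0.0172 = 2038.7 J
In kcal: 2038.7 / 4184 = 0.487261 kcal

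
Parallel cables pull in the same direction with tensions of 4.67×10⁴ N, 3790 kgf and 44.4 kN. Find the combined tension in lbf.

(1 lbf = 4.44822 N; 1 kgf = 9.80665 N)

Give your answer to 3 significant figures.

2.88×10⁴ lbf

4.67×10⁴ N (already N)
3790 kgf × 9.80665 = 37167.2 N
44.4 kN × 1000 = 44400 N
Total: 46700 + 37167.2 + 44400 = 128267 N
In lbf: 128267 / 4.44822 = 28835.6 lbf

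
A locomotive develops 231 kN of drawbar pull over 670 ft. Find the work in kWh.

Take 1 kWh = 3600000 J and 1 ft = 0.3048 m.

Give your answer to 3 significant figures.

13.1 kWh

231 kN × 1000 → 231000 N
670 ft × 0.3048 → 204.216 m
W = F × d = 231000 N × 204.216 m = 4.71739×10⁷ J
4.71739×10⁷ J ÷ (3600000 J/kWh) = 13.1039 kWh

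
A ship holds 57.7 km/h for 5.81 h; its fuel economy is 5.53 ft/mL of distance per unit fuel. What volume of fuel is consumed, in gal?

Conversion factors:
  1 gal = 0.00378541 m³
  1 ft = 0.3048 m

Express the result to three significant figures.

57.7 km/h → 16.0278 m/s
5.81 h → 20916 s
d = v × t = 16.0278 × 20916 = 335237 m
5.53 ft/mL → 1.68554×10⁶ m/m³
V = d / (distance per unit fuel) = 335237 / 1.68554×10⁶ = 0.19889 m³
In gal: 0.19889 / 0.00378541 = 52.5412 gal

52.5 gal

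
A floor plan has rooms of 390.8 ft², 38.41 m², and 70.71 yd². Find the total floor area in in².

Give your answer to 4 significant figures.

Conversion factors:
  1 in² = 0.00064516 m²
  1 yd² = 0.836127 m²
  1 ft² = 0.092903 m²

390.8 ft² × 0.092903 → 36.3065 m²
38.41 m² (already m²)
70.71 yd² × 0.836127 → 59.1225 m²
Combined: 36.3065 + 38.41 + 59.1225 = 133.839 m²
In in²: 133.839 / 0.00064516 = 207451 in²

2.075×10⁵ in²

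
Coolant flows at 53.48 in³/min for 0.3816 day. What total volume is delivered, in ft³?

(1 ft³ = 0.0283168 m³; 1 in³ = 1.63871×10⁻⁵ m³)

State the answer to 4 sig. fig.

53.48 in³/min → 1.46064×10⁻⁵ m³/s
0.3816 day → 32970.2 s
V = Q × t = 1.46064×10⁻⁵ × 32970.2 = 0.481576 m³
In ft³: 0.481576 / 0.0283168 = 17.0067 ft³

17.01 ft³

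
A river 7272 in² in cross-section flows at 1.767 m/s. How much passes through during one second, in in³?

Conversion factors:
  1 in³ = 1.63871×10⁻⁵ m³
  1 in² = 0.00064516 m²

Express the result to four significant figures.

5.059×10⁵ in³

7272 in² × 0.00064516 → 4.6916 m²
V = v × A × t = 1.767 m/s × 4.6916 m² × 1 s = 8.29006 m³
8.29006 m³ ÷ (1.63871×10⁻⁵ m³/in³) = 505889 in³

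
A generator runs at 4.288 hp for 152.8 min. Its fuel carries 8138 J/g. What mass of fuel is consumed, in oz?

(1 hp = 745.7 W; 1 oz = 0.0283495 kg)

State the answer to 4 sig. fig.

4.288 hp → 3197.56 W
152.8 min → 9168 s
E = P × t = 3197.56 × 9168 = 2.93152×10⁷ J
8138 J/g → 8.138×10⁶ J/kg
m = E / e_s = 2.93152×10⁷ / 8.138×10⁶ = 3.60226 kg
In oz: 3.60226 / 0.0283495 = 127.066 oz

127.1 oz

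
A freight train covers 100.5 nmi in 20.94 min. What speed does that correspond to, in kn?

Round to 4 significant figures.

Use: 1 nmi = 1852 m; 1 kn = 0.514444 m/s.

100.5 nmi × 1852 → 186126 m
20.94 min × 60 → 1256.4 s
v = d / t = 186126 m / 1256.4 s = 148.142 m/s
148.142 m/s ÷ (0.514444 m/s/kn) = 287.965 kn

288.0 kn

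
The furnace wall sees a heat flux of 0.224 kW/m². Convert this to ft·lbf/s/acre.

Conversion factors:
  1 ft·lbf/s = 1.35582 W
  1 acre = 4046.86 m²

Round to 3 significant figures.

6.69×10⁵ ft·lbf/s/acre

0.224 kW/m² × 1000 W/kW = 224 W/m²
224 W/m² ÷ 1.35582 W/ft·lbf/s × 4046.86 m²/acre = 668597 ft·lbf/s/acre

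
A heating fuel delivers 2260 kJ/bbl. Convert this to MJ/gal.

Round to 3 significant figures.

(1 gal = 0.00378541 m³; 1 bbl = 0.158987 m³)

0.0538 MJ/gal

2260 kJ/bbl × 1000 J/kJ ÷ 0.158987 m³/bbl = 1.4215×10⁷ J/m³
1.4215×10⁷ J/m³ ÷ 1000000 J/MJ × 0.00378541 m³/gal = 0.0538096 MJ/gal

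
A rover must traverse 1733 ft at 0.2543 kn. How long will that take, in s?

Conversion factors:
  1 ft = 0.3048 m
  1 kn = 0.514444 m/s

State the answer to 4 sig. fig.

1733 ft × 0.3048 → 528.218 m
0.2543 kn × 0.514444 → 0.130823 m/s
t = d / v = 528.218 m / 0.130823 m/s = 4037.65 s

4038 s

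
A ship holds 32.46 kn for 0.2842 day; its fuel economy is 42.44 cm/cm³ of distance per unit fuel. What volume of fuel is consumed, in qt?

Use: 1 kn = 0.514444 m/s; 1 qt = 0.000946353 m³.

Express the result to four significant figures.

32.46 kn → 16.6989 m/s
0.2842 day → 24554.9 s
d = v × t = 16.6989 × 24554.9 = 410040 m
42.44 cm/cm³ → 424400 m/m³
V = d / (distance per unit fuel) = 410040 / 424400 = 0.966164 m³
In qt: 0.966164 / 0.000946353 = 1020.93 qt

1021 qt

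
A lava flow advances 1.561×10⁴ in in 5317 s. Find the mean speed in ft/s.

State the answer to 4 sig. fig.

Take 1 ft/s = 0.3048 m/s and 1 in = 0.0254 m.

1.561×10⁴ in × 0.0254 → 396.494 m
v = d / t = 396.494 m / 5317 s = 0.074571 m/s
0.074571 m/s ÷ (0.3048 m/s/ft/s) = 0.244656 ft/s

0.2447 ft/s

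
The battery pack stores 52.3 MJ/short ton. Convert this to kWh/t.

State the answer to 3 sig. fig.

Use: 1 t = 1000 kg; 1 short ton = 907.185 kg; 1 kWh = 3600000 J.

52.3 MJ/short ton × 1000000 J/MJ ÷ 907.185 kg/short ton = 57650.9 J/kg
57650.9 J/kg ÷ 3600000 J/kWh × 1000 kg/t = 16.0141 kWh/t

16.0 kWh/t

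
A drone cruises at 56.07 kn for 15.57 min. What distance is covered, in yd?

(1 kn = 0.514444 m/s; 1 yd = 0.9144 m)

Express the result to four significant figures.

2.947×10⁴ yd

56.07 kn × 0.514444 → 28.8449 m/s
15.57 min × 60 → 934.2 s
d = v × t = 28.8449 m/s × 934.2 s = 26946.9 m
26946.9 m ÷ (0.9144 m/yd) = 29469.5 yd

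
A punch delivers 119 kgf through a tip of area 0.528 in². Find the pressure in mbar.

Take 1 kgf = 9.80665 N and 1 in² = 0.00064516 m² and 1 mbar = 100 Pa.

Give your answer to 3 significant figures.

3.43×10⁴ mbar

119 kgf × 9.80665 = 1166.99 N
0.528 in² × 0.00064516 = 3.40644×10⁻⁴ m²
P = F / A = 1166.99 N / 3.40644×10⁻⁴ m² = 3.42583×10⁶ Pa
3.42583×10⁶ Pa ÷ (100 Pa/mbar) = 34258.3 mbar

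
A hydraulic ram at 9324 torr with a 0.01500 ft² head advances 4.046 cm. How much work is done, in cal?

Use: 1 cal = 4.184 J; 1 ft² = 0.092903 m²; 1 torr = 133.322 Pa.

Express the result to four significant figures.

16.75 cal

9324 torr → 1.24309×10⁶ Pa
0.01500 ft² → 0.00139354 m²
F = P × A = 1.24309×10⁶ × 0.00139354 = 1732.3 N
4.046 cm → 0.04046 m
W = F × d = 1732.3 × 0.04046 = 70.0889 J
In cal: 70.0889 / 4.184 = 16.7516 cal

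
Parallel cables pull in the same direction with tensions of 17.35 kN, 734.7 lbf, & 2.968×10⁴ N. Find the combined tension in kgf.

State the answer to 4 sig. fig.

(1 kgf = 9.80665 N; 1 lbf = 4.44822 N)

17.35 kN × 1000 → 17350 N
734.7 lbf × 4.44822 → 3268.11 N
2.968×10⁴ N (already N)
Sum: 17350 + 3268.11 + 29680 = 50298.1 N
In kgf: 50298.1 / 9.80665 = 5128.98 kgf

5129 kgf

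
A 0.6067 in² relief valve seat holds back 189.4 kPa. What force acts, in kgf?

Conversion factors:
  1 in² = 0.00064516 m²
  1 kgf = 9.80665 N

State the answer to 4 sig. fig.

7.560 kgf

189.4 kPa × 1000 = 189400 Pa
0.6067 in² × 0.00064516 = 3.91419×10⁻⁴ m²
F = P × A = 189400 Pa × 3.91419×10⁻⁴ m² = 74.1348 N
74.1348 N ÷ (9.80665 N/kgf) = 7.55965 kgf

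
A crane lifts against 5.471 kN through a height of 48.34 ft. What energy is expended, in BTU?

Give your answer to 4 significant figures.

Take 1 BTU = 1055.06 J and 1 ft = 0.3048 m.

5.471 kN × 1000 → 5471 N
48.34 ft × 0.3048 → 14.734 m
W = F × d = 5471 N × 14.734 m = 80609.7 J
80609.7 J ÷ (1055.06 J/BTU) = 76.403 BTU

76.40 BTU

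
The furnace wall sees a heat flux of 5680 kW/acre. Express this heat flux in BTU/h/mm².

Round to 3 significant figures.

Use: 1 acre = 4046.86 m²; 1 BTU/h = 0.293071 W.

0.00479 BTU/h/mm²

5680 kW/acre × 1000 W/kW ÷ 4046.86 m²/acre = 1403.56 W/m²
1403.56 W/m² ÷ 0.293071 W/BTU/h × 10⁻⁶ m²/mm² = 0.00478915 BTU/h/mm²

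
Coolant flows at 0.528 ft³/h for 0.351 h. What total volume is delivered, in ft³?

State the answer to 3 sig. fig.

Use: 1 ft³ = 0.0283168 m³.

0.528 ft³/h → 4.15313×10⁻⁶ m³/s
0.351 h → 1263.6 s
V = Q × t = 4.15313×10⁻⁶ × 1263.6 = 0.0052479 m³
In ft³: 0.0052479 / 0.0283168 = 0.185328 ft³

0.185 ft³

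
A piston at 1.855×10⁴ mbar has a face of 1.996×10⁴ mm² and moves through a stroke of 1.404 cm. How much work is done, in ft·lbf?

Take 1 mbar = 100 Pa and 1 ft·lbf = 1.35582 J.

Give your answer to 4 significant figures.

383.4 ft·lbf

1.855×10⁴ mbar → 1.855×10⁶ Pa
1.996×10⁴ mm² → 0.01996 m²
F = P × A = 1.855×10⁶ × 0.01996 = 37025.8 N
1.404 cm → 0.01404 m
W = F × d = 37025.8 × 0.01404 = 519.842 J
In ft·lbf: 519.842 / 1.35582 = 383.415 ft·lbf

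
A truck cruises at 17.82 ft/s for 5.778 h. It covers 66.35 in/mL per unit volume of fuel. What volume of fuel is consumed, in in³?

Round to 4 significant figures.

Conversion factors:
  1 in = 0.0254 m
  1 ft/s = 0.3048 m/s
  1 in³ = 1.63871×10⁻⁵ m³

4091 in³

17.82 ft/s → 5.43154 m/s
5.778 h → 20800.8 s
d = v × t = 5.43154 × 20800.8 = 112980 m
66.35 in/mL → 1.68529×10⁶ m/m³
V = d / (distance per unit fuel) = 112980 / 1.68529×10⁶ = 0.0670389 m³
In in³: 0.0670389 / 1.63871×10⁻⁵ = 4090.96 in³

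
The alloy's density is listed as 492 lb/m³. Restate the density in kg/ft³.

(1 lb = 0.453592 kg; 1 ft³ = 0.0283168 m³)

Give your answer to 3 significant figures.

492 lb/m³ × 0.453592 kg/lb = 223.167 kg/m³
223.167 kg/m³ × 0.0283168 m³/ft³ = 6.31938 kg/ft³

6.32 kg/ft³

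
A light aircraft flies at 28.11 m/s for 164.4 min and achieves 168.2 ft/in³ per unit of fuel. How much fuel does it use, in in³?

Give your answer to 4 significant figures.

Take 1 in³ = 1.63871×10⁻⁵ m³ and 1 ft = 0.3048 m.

164.4 min → 9864 s
d = v × t = 28.11 × 9864 = 277277 m
168.2 ft/in³ → 3.12852×10⁶ m/m³
V = d / (distance per unit fuel) = 277277 / 3.12852×10⁶ = 0.0886288 m³
In in³: 0.0886288 / 1.63871×10⁻⁵ = 5408.45 in³

5408 in³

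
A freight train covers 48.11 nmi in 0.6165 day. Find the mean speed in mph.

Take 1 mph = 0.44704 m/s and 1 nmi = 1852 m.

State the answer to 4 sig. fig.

3.742 mph

48.11 nmi × 1852 = 89099.7 m
0.6165 day × 86400 = 53265.6 s
v = d / t = 89099.7 m / 53265.6 s = 1.67274 m/s
1.67274 m/s ÷ (0.44704 m/s/mph) = 3.74181 mph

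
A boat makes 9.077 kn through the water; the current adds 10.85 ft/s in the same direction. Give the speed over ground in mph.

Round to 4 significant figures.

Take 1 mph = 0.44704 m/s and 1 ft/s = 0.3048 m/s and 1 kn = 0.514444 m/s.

9.077 kn × 0.514444 = 4.66961 m/s
10.85 ft/s × 0.3048 = 3.30708 m/s
Sum: 4.66961 + 3.30708 = 7.97669 m/s
In mph: 7.97669 / 0.44704 = 17.8433 mph

17.84 mph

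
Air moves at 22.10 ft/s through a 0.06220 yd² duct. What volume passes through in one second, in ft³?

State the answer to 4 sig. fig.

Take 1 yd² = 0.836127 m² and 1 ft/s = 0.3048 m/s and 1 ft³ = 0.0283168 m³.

22.10 ft/s × 0.3048 = 6.73608 m/s
0.06220 yd² × 0.836127 = 0.0520071 m²
V = v × A × t = 6.73608 m/s × 0.0520071 m² × 1 s = 0.350324 m³
0.350324 m³ ÷ (0.0283168 m³/ft³) = 12.3716 ft³

12.37 ft³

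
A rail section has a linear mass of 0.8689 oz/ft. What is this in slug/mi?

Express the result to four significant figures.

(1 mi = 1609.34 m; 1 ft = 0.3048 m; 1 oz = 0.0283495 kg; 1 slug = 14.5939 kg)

0.8689 oz/ft × 0.0283495 kg/oz ÷ 0.3048 m/ft = 0.0808165 kg/m
0.0808165 kg/m ÷ 14.5939 kg/slug × 1609.34 m/mi = 8.91203 slug/mi

8.912 slug/mi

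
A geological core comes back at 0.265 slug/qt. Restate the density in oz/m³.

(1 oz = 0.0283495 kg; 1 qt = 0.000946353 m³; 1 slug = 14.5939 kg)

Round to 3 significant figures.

1.44×10⁵ oz/m³

0.265 slug/qt × 14.5939 kg/slug ÷ 0.000946353 m³/qt = 4086.62 kg/m³
4086.62 kg/m³ ÷ 0.0283495 kg/oz = 144151 oz/m³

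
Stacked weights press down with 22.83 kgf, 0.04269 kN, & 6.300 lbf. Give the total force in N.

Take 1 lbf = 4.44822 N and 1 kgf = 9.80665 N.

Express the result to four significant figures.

294.6 N

22.83 kgf × 9.80665 → 223.886 N
0.04269 kN × 1000 → 42.69 N
6.300 lbf × 4.44822 → 28.0238 N
Combined: 223.886 + 42.69 + 28.0238 = 294.6 N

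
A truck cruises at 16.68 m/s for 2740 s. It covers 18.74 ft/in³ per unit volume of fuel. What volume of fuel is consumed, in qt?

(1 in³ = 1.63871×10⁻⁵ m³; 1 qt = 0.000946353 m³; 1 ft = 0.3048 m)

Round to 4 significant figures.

d = v × t = 16.68 × 2740 = 45703.2 m
18.74 ft/in³ → 348564 m/m³
V = d / (distance per unit fuel) = 45703.2 / 348564 = 0.131119 m³
In qt: 0.131119 / 0.000946353 = 138.552 qt

138.6 qt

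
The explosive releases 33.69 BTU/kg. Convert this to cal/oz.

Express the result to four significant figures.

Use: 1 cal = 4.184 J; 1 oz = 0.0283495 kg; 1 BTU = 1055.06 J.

33.69 BTU/kg × 1055.06 J/BTU = 35545 J/kg
35545 J/kg ÷ 4.184 J/cal × 0.0283495 kg/oz = 240.842 cal/oz

240.8 cal/oz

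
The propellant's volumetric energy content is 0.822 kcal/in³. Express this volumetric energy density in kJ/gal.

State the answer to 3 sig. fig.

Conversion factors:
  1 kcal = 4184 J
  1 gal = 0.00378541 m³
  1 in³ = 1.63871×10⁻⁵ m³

794 kJ/gal

0.822 kcal/in³ × 4184 J/kcal ÷ 1.63871×10⁻⁵ m³/in³ = 2.09875×10⁸ J/m³
2.09875×10⁸ J/m³ ÷ 1000 J/kJ × 0.00378541 m³/gal = 794.463 kJ/gal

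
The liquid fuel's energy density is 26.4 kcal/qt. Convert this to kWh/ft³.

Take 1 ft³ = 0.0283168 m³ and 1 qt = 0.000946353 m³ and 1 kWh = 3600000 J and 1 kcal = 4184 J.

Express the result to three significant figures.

0.918 kWh/ft³

26.4 kcal/qt × 4184 J/kcal ÷ 0.000946353 m³/qt = 1.16719×10⁸ J/m³
1.16719×10⁸ J/m³ ÷ 3600000 J/kWh × 0.0283168 m³/ft³ = 0.918086 kWh/ft³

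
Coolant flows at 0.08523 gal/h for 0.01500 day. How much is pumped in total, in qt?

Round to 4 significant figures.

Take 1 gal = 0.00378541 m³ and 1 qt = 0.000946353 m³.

0.08523 gal/h → 8.96196×10⁻⁸ m³/s
0.01500 day → 1296 s
V = Q × t = 8.96196×10⁻⁸ × 1296 = 1.16147×10⁻⁴ m³
In qt: 1.16147×10⁻⁴ / 0.000946353 = 0.122731 qt

0.1227 qt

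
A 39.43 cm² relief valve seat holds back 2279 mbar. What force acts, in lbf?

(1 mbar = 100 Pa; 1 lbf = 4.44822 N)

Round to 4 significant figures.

2279 mbar × 100 → 227900 Pa
39.43 cm² × 0.0001 → 0.003943 m²
F = P × A = 227900 Pa × 0.003943 m² = 898.61 N
898.61 N ÷ (4.44822 N/lbf) = 202.016 lbf

202.0 lbf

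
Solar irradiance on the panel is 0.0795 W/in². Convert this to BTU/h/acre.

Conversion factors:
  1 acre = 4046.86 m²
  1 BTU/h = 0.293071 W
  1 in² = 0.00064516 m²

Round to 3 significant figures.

1.70×10⁶ BTU/h/acre

0.0795 W/in² ÷ 0.00064516 m²/in² = 123.225 W/m²
123.225 W/m² ÷ 0.293071 W/BTU/h × 4046.86 m²/acre = 1.70155×10⁶ BTU/h/acre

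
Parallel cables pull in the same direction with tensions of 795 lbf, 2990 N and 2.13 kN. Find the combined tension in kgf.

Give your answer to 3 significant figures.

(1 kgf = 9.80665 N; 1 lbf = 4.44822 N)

795 lbf × 4.44822 → 3536.33 N
2990 N (already N)
2.13 kN × 1000 → 2130 N
Sum: 3536.33 + 2990 + 2130 = 8656.33 N
In kgf: 8656.33 / 9.80665 = 882.7 kgf

883 kgf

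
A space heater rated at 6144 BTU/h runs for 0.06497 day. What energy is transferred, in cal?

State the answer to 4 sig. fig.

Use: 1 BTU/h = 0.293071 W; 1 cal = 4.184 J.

6144 BTU/h × 0.293071 = 1800.63 W
0.06497 day × 86400 = 5613.41 s
E = P × t = 1800.63 W × 5613.41 s = 1.01077×10⁷ J
1.01077×10⁷ J ÷ (4.184 J/cal) = 2.4158×10⁶ cal

2.416×10⁶ cal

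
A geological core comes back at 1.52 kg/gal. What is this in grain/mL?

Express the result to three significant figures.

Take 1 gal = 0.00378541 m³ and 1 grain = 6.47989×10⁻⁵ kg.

6.20 grain/mL

1.52 kg/gal ÷ 0.00378541 m³/gal = 401.542 kg/m³
401.542 kg/m³ ÷ 6.47989×10⁻⁵ kg/grain × 10⁻⁶ m³/mL = 6.19674 grain/mL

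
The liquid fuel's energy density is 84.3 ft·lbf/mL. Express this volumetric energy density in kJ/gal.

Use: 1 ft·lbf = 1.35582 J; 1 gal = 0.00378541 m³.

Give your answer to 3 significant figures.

84.3 ft·lbf/mL × 1.35582 J/ft·lbf ÷ 10⁻⁶ m³/mL = 1.14296×10⁸ J/m³
1.14296×10⁸ J/m³ ÷ 1000 J/kJ × 0.00378541 m³/gal = 432.657 kJ/gal

433 kJ/gal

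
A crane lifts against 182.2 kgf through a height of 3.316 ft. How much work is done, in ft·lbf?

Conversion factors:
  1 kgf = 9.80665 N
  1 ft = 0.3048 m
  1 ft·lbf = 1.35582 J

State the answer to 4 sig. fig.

1332 ft·lbf

182.2 kgf × 9.80665 = 1786.77 N
3.316 ft × 0.3048 = 1.01072 m
W = F × d = 1786.77 N × 1.01072 m = 1805.92 J
1805.92 J ÷ (1.35582 J/ft·lbf) = 1331.98 ft·lbf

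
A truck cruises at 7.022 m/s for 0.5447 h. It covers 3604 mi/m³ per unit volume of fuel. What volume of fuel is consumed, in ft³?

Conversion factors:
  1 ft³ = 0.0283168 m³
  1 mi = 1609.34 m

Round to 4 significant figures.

0.5447 h → 1960.92 s
d = v × t = 7.022 × 1960.92 = 13769.6 m
3604 mi/m³ → 5.80006×10⁶ m/m³
V = d / (distance per unit fuel) = 13769.6 / 5.80006×10⁶ = 0.00237404 m³
In ft³: 0.00237404 / 0.0283168 = 0.0838386 ft³

0.08384 ft³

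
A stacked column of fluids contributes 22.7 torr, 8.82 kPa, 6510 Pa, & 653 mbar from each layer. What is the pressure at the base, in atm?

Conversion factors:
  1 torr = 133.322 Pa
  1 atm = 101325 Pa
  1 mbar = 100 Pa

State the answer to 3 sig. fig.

22.7 torr × 133.322 = 3026.41 Pa
8.82 kPa × 1000 = 8820 Pa
6510 Pa (already Pa)
653 mbar × 100 = 65300 Pa
Total: 3026.41 + 8820 + 6510 + 65300 = 83656.4 Pa
In atm: 83656.4 / 101325 = 0.825624 atm

0.826 atm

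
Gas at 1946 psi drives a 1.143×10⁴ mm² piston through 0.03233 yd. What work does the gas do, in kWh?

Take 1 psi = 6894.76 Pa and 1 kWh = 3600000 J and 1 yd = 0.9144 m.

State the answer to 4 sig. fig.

1946 psi → 1.34172×10⁷ Pa
1.143×10⁴ mm² → 0.01143 m²
F = P × A = 1.34172×10⁷ × 0.01143 = 153359 N
0.03233 yd → 0.0295626 m
W = F × d = 153359 × 0.0295626 = 4533.69 J
In kWh: 4533.69 / 3600000 = 0.00125936 kWh

0.001259 kWh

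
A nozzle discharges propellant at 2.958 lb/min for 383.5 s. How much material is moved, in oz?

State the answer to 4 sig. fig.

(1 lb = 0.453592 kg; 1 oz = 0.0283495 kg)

2.958 lb/min → 0.0223621 kg/s
m = ṁ × t = 0.0223621 × 383.5 = 8.57587 kg
In oz: 8.57587 / 0.0283495 = 302.505 oz

302.5 oz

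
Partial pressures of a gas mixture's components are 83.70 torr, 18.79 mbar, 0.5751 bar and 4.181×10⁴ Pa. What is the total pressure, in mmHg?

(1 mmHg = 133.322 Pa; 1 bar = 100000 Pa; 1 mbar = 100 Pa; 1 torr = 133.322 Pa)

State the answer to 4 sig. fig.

842.8 mmHg

83.70 torr × 133.322 = 11159.1 Pa
18.79 mbar × 100 = 1879 Pa
0.5751 bar × 100000 = 57510 Pa
4.181×10⁴ Pa (already Pa)
Sum: 11159.1 + 1879 + 57510 + 41810 = 112358 Pa
In mmHg: 112358 / 133.322 = 842.757 mmHg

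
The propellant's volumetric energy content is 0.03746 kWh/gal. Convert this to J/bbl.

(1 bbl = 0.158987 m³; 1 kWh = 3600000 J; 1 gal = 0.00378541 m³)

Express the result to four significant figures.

0.03746 kWh/gal × 3600000 J/kWh ÷ 0.00378541 m³/gal = 3.56252×10⁷ J/m³
3.56252×10⁷ J/m³ × 0.158987 m³/bbl = 5.66394×10⁶ J/bbl

5.664×10⁶ J/bbl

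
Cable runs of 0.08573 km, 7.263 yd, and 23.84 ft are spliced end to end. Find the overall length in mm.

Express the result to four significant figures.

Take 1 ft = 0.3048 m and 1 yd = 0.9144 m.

0.08573 km × 1000 → 85.73 m
7.263 yd × 0.9144 → 6.64129 m
23.84 ft × 0.3048 → 7.26643 m
Combined: 85.73 + 6.64129 + 7.26643 = 99.6377 m
In mm: 99.6377 / 0.001 = 99637.7 mm

9.964×10⁴ mm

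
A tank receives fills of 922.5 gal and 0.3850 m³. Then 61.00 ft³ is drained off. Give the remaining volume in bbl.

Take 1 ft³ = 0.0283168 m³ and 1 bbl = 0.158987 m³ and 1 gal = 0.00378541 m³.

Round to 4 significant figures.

13.52 bbl

922.5 gal × 0.00378541 = 3.49204 m³
0.3850 m³ (already m³)
61.00 ft³ × 0.0283168 = 1.72732 m³
Result: 3.49204 + 0.385 − 1.72732 = 2.14972 m³
In bbl: 2.14972 / 0.158987 = 13.5214 bbl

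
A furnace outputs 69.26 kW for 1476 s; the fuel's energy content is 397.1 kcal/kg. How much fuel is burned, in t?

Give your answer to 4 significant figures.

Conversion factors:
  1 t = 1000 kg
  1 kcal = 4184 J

0.06153 t

69.26 kW → 69260 W
E = P × t = 69260 × 1476 = 1.02228×10⁸ J
397.1 kcal/kg → 1.66147×10⁶ J/kg
m = E / e_s = 1.02228×10⁸ / 1.66147×10⁶ = 61.5286 kg
In t: 61.5286 / 1000 = 0.0615286 t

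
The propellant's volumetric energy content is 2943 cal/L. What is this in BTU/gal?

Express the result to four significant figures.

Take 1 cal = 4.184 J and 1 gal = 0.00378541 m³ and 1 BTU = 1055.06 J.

2943 cal/L × 4.184 J/cal ÷ 0.001 m³/L = 1.23135×10⁷ J/m³
1.23135×10⁷ J/m³ ÷ 1055.06 J/BTU × 0.00378541 m³/gal = 44.1791 BTU/gal

44.18 BTU/gal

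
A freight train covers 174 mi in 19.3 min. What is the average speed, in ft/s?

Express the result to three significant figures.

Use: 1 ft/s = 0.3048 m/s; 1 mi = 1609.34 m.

793 ft/s

174 mi × 1609.34 = 280025 m
19.3 min × 60 = 1158 s
v = d / t = 280025 m / 1158 s = 241.818 m/s
241.818 m/s ÷ (0.3048 m/s/ft/s) = 793.366 ft/s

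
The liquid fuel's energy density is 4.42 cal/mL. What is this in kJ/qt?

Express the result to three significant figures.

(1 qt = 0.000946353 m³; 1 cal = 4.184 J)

17.5 kJ/qt

4.42 cal/mL × 4.184 J/cal ÷ 10⁻⁶ m³/mL = 1.84933×10⁷ J/m³
1.84933×10⁷ J/m³ ÷ 1000 J/kJ × 0.000946353 m³/qt = 17.5012 kJ/qt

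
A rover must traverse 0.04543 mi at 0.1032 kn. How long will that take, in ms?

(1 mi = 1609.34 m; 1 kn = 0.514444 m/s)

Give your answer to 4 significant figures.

0.04543 mi × 1609.34 = 73.1123 m
0.1032 kn × 0.514444 = 0.0530906 m/s
t = d / v = 73.1123 m / 0.0530906 m/s = 1377.12 s
1377.12 s ÷ (0.001 s/ms) = 1.37712×10⁶ ms

1.377×10⁶ ms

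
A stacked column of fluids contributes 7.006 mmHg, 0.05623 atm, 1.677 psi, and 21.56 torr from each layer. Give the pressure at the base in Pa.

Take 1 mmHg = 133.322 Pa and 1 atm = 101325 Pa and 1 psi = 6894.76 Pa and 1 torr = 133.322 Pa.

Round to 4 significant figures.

2.107×10⁴ Pa

7.006 mmHg × 133.322 = 934.054 Pa
0.05623 atm × 101325 = 5697.5 Pa
1.677 psi × 6894.76 = 11562.5 Pa
21.56 torr × 133.322 = 2874.42 Pa
Sum: 934.054 + 5697.5 + 11562.5 + 2874.42 = 21068.5 Pa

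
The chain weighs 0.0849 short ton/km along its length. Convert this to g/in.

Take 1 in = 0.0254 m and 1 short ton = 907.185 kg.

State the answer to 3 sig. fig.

1.96 g/in

0.0849 short ton/km × 907.185 kg/short ton ÷ 1000 m/km = 0.07702 kg/m
0.07702 kg/m ÷ 0.001 kg/g × 0.0254 m/in = 1.95631 g/in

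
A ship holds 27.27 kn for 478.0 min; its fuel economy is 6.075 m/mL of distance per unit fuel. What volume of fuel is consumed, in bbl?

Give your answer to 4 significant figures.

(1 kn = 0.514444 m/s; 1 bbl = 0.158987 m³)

27.27 kn → 14.0289 m/s
478.0 min → 28680 s
d = v × t = 14.0289 × 28680 = 402349 m
6.075 m/mL → 6.075×10⁶ m/m³
V = d / (distance per unit fuel) = 402349 / 6.075×10⁶ = 0.0662303 m³
In bbl: 0.0662303 / 0.158987 = 0.416577 bbl

0.4166 bbl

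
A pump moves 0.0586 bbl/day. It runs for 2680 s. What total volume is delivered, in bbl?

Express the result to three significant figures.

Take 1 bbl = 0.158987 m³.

0.00182 bbl

0.0586 bbl/day → 1.07831×10⁻⁷ m³/s
V = Q × t = 1.07831×10⁻⁷ × 2680 = 2.88987×10⁻⁴ m³
In bbl: 2.88987×10⁻⁴ / 0.158987 = 0.00181768 bbl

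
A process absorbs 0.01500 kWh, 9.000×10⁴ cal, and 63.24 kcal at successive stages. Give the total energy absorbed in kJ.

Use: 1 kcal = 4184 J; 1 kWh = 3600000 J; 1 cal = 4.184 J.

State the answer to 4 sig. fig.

0.01500 kWh × 3600000 = 54000 J
9.000×10⁴ cal × 4.184 = 376560 J
63.24 kcal × 4184 = 264596 J
Sum: 54000 + 376560 + 264596 = 695156 J
In kJ: 695156 / 1000 = 695.156 kJ

695.2 kJ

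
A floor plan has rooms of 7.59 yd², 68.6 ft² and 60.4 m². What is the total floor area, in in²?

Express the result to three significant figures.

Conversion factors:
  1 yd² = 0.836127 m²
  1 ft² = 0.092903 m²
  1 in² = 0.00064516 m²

1.13×10⁵ in²

7.59 yd² × 0.836127 → 6.3462 m²
68.6 ft² × 0.092903 → 6.37315 m²
60.4 m² (already m²)
Sum: 6.3462 + 6.37315 + 60.4 = 73.1194 m²
In in²: 73.1194 / 0.00064516 = 113335 in²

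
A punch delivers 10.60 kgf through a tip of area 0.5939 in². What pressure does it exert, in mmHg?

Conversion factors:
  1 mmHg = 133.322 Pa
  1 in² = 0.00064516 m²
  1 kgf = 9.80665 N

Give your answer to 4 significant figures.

10.60 kgf × 9.80665 = 103.95 N
0.5939 in² × 0.00064516 = 3.83161×10⁻⁴ m²
P = F / A = 103.95 N / 3.83161×10⁻⁴ m² = 271296 Pa
271296 Pa ÷ (133.322 Pa/mmHg) = 2034.89 mmHg

2035 mmHg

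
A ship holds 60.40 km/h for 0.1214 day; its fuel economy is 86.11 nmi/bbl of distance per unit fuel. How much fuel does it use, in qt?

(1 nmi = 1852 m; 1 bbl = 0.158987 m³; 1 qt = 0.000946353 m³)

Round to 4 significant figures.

60.40 km/h → 16.7778 m/s
0.1214 day → 10489 s
d = v × t = 16.7778 × 10489 = 175982 m
86.11 nmi/bbl → 1.00307×10⁶ m/m³
V = d / (distance per unit fuel) = 175982 / 1.00307×10⁶ = 0.175443 m³
In qt: 0.175443 / 0.000946353 = 185.389 qt

185.4 qt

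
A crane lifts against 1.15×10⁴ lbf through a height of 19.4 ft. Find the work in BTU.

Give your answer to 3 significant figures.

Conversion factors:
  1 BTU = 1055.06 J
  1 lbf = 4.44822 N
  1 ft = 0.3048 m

287 BTU

1.15×10⁴ lbf × 4.44822 → 51154.5 N
19.4 ft × 0.3048 → 5.91312 m
W = F × d = 51154.5 N × 5.91312 m = 302483 J
302483 J ÷ (1055.06 J/BTU) = 286.697 BTU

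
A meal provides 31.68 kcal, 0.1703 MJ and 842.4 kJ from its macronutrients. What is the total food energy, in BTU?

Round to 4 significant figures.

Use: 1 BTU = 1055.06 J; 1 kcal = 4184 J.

31.68 kcal × 4184 → 132549 J
0.1703 MJ × 1000000 → 170300 J
842.4 kJ × 1000 → 842400 J
Total: 132549 + 170300 + 842400 = 1.14525×10⁶ J
In BTU: 1.14525×10⁶ / 1055.06 = 1085.48 BTU

1085 BTU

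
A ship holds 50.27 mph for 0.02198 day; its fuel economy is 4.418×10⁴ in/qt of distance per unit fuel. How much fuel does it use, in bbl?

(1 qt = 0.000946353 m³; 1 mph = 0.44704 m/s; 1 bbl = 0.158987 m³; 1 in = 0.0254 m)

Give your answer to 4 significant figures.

0.2264 bbl

50.27 mph → 22.4727 m/s
0.02198 day → 1899.07 s
d = v × t = 22.4727 × 1899.07 = 42677.2 m
4.418×10⁴ in/qt → 1.18579×10⁶ m/m³
V = d / (distance per unit fuel) = 42677.2 / 1.18579×10⁶ = 0.0359905 m³
In bbl: 0.0359905 / 0.158987 = 0.226374 bbl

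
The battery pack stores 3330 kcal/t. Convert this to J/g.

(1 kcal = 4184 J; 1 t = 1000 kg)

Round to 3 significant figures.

3330 kcal/t × 4184 J/kcal ÷ 1000 kg/t = 13932.7 J/kg
13932.7 J/kg × 0.001 kg/g = 13.9327 J/g

13.9 J/g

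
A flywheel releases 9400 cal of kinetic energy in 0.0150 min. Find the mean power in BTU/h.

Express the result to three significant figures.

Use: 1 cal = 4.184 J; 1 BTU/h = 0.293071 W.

1.49×10⁵ BTU/h

9400 cal × 4.184 = 39329.6 J
0.0150 min × 60 = 0.9 s
P = E / t = 39329.6 J / 0.9 s = 43699.6 W
43699.6 W ÷ (0.293071 W/BTU/h) = 149109 BTU/h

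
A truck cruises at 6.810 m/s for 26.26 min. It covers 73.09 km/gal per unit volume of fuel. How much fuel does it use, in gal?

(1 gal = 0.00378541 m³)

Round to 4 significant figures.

0.1468 gal

26.26 min → 1575.6 s
d = v × t = 6.81 × 1575.6 = 10729.8 m
73.09 km/gal → 1.93083×10⁷ m/m³
V = d / (distance per unit fuel) = 10729.8 / 1.93083×10⁷ = 5.55709×10⁻⁴ m³
In gal: 5.55709×10⁻⁴ / 0.00378541 = 0.146803 gal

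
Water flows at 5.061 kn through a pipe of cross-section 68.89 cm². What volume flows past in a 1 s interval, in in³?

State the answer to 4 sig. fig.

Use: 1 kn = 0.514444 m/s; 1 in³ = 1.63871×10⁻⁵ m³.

1095 in³

5.061 kn × 0.514444 = 2.6036 m/s
68.89 cm² × 0.0001 = 0.006889 m²
V = v × A × t = 2.6036 m/s × 0.006889 m² × 1 s = 0.0179362 m³
0.0179362 m³ ÷ (1.63871×10⁻⁵ m³/in³) = 1094.53 in³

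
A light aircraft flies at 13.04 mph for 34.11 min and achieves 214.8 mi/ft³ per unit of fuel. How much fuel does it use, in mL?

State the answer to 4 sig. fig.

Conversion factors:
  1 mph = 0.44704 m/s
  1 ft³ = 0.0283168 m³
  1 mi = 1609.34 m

977.3 mL

13.04 mph → 5.8294 m/s
34.11 min → 2046.6 s
d = v × t = 5.8294 × 2046.6 = 11930.5 m
214.8 mi/ft³ → 1.22078×10⁷ m/m³
V = d / (distance per unit fuel) = 11930.5 / 1.22078×10⁷ = 9.77285×10⁻⁴ m³
In mL: 9.77285×10⁻⁴ / 10⁻⁶ = 977.285 mL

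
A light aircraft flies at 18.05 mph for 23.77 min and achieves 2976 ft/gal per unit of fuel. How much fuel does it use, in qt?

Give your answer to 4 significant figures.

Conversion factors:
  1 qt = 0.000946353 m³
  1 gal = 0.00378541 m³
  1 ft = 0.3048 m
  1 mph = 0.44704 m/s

50.75 qt

18.05 mph → 8.06907 m/s
23.77 min → 1426.2 s
d = v × t = 8.06907 × 1426.2 = 11508.1 m
2976 ft/gal → 239627 m/m³
V = d / (distance per unit fuel) = 11508.1 / 239627 = 0.0480251 m³
In qt: 0.0480251 / 0.000946353 = 50.7476 qt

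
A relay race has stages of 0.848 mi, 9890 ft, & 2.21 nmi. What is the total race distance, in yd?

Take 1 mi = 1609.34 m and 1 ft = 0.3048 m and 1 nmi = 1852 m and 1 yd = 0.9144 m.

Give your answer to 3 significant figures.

9270 yd

0.848 mi × 1609.34 → 1364.72 m
9890 ft × 0.3048 → 3014.47 m
2.21 nmi × 1852 → 4092.92 m
Total: 1364.72 + 3014.47 + 4092.92 = 8472.11 m
In yd: 8472.11 / 0.9144 = 9265.21 yd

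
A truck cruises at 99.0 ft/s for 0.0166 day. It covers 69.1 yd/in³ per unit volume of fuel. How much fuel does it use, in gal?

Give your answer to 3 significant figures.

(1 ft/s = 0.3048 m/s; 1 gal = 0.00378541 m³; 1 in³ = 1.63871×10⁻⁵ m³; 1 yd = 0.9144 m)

99.0 ft/s → 30.1752 m/s
0.0166 day → 1434.24 s
d = v × t = 30.1752 × 1434.24 = 43278.5 m
69.1 yd/in³ → 3.85578×10⁶ m/m³
V = d / (distance per unit fuel) = 43278.5 / 3.85578×10⁶ = 0.0112243 m³
In gal: 0.0112243 / 0.00378541 = 2.96515 gal

2.97 gal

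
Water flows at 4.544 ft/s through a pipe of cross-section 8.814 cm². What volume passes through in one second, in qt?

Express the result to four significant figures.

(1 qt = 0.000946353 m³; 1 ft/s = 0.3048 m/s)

4.544 ft/s × 0.3048 = 1.38501 m/s
8.814 cm² × 0.0001 = 8.814×10⁻⁴ m²
V = v × A × t = 1.38501 m/s × 8.814×10⁻⁴ m² × 1 s = 0.00122075 m³
0.00122075 m³ ÷ (0.000946353 m³/qt) = 1.28995 qt

1.290 qt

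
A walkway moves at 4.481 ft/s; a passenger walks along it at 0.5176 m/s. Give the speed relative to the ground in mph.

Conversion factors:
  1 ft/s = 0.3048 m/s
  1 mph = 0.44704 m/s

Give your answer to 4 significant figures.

4.481 ft/s × 0.3048 → 1.36581 m/s
0.5176 m/s (already m/s)
Total: 1.36581 + 0.5176 = 1.88341 m/s
In mph: 1.88341 / 0.44704 = 4.21307 mph

4.213 mph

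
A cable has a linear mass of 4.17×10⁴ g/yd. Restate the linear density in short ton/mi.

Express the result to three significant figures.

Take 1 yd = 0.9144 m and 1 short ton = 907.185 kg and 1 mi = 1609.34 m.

4.17×10⁴ g/yd × 0.001 kg/g ÷ 0.9144 m/yd = 45.6037 kg/m
45.6037 kg/m ÷ 907.185 kg/short ton × 1609.34 m/mi = 80.9007 short ton/mi

80.9 short ton/mi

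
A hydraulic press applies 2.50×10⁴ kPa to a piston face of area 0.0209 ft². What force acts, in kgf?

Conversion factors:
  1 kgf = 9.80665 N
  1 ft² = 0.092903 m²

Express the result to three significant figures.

2.50×10⁴ kPa × 1000 → 2.5×10⁷ Pa
0.0209 ft² × 0.092903 → 0.00194167 m²
F = P × A = 2.5×10⁷ Pa × 0.00194167 m² = 48541.8 N
48541.8 N ÷ (9.80665 N/kgf) = 4949.89 kgf

4950 kgf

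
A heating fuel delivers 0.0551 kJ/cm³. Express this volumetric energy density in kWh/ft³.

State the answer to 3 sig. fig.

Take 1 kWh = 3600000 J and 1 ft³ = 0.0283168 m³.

0.0551 kJ/cm³ × 1000 J/kJ ÷ 10⁻⁶ m³/cm³ = 5.51×10⁷ J/m³
5.51×10⁷ J/m³ ÷ 3600000 J/kWh × 0.0283168 m³/ft³ = 0.433404 kWh/ft³

0.433 kWh/ft³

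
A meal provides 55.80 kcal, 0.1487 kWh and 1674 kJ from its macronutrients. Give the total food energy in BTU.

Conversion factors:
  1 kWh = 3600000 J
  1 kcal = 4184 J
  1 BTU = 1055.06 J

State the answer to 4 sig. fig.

2315 BTU

55.80 kcal × 4184 = 233467 J
0.1487 kWh × 3600000 = 535320 J
1674 kJ × 1000 = 1.674×10⁶ J
Total: 233467 + 535320 + 1.674×10⁶ = 2.44279×10⁶ J
In BTU: 2.44279×10⁶ / 1055.06 = 2315.31 BTU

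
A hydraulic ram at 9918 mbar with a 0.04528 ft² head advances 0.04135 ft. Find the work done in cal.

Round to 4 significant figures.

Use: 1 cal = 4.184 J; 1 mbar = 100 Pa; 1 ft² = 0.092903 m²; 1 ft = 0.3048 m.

9918 mbar → 991800 Pa
0.04528 ft² → 0.00420665 m²
F = P × A = 991800 × 0.00420665 = 4172.16 N
0.04135 ft → 0.0126035 m
W = F × d = 4172.16 × 0.0126035 = 52.5838 J
In cal: 52.5838 / 4.184 = 12.5678 cal

12.57 cal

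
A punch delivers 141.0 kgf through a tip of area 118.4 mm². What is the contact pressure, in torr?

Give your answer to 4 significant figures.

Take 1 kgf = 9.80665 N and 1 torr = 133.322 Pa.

8.760×10⁴ torr

141.0 kgf × 9.80665 = 1382.74 N
118.4 mm² × 10⁻⁶ = 1.184×10⁻⁴ m²
P = F / A = 1382.74 N / 1.184×10⁻⁴ m² = 1.16785×10⁷ Pa
1.16785×10⁷ Pa ÷ (133.322 Pa/torr) = 87596.2 torr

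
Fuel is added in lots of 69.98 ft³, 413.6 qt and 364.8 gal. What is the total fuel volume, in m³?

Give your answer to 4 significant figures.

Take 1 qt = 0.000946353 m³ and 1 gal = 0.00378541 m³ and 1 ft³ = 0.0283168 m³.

69.98 ft³ × 0.0283168 = 1.98161 m³
413.6 qt × 0.000946353 = 0.391412 m³
364.8 gal × 0.00378541 = 1.38092 m³
Combined: 1.98161 + 0.391412 + 1.38092 = 3.75394 m³

3.754 m³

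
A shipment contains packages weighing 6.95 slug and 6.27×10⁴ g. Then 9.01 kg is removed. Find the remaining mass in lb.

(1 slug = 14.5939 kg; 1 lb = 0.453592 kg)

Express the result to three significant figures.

6.95 slug × 14.5939 → 101.428 kg
6.27×10⁴ g × 0.001 → 62.7 kg
9.01 kg (already kg)
Result: 101.428 + 62.7 − 9.01 = 155.118 kg
In lb: 155.118 / 0.453592 = 341.977 lb

342 lb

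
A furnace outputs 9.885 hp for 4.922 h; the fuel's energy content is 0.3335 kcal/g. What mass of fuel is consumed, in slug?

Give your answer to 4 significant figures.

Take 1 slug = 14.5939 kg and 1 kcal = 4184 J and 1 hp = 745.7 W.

9.885 hp → 7371.24 W
4.922 h → 17719.2 s
E = P × t = 7371.24 × 17719.2 = 1.30612×10⁸ J
0.3335 kcal/g → 1.39536×10⁶ J/kg
m = E / e_s = 1.30612×10⁸ / 1.39536×10⁶ = 93.6045 kg
In slug: 93.6045 / 14.5939 = 6.41395 slug

6.414 slug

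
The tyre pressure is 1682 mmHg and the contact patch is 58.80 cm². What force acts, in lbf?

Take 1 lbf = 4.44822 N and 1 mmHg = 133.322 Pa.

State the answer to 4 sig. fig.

296.4 lbf

1682 mmHg × 133.322 = 224248 Pa
58.80 cm² × 0.0001 = 0.00588 m²
F = P × A = 224248 Pa × 0.00588 m² = 1318.58 N
1318.58 N ÷ (4.44822 N/lbf) = 296.429 lbf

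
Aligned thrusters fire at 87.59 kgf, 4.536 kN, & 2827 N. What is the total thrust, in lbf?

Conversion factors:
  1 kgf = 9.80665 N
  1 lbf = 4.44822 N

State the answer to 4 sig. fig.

1848 lbf

87.59 kgf × 9.80665 = 858.964 N
4.536 kN × 1000 = 4536 N
2827 N (already N)
Total: 858.964 + 4536 + 2827 = 8221.96 N
In lbf: 8221.96 / 4.44822 = 1848.37 lbf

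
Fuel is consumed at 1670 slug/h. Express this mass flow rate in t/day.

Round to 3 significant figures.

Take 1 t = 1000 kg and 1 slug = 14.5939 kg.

585 t/day

1670 slug/h × 14.5939 kg/slug ÷ 3600 s/h = 6.76995 kg/s
6.76995 kg/s ÷ 1000 kg/t × 86400 s/day = 584.924 t/day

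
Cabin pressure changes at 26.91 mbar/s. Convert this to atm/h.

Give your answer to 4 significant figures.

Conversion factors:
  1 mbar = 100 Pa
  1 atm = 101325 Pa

26.91 mbar/s × 100 Pa/mbar = 2691 Pa/s
2691 Pa/s ÷ 101325 Pa/atm × 3600 s/h = 95.6092 atm/h

95.61 atm/h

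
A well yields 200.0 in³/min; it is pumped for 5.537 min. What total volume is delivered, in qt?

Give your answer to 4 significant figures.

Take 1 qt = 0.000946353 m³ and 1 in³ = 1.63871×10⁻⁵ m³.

19.18 qt

200.0 in³/min → 5.46237×10⁻⁵ m³/s
5.537 min → 332.22 s
V = Q × t = 5.46237×10⁻⁵ × 332.22 = 0.0181471 m³
In qt: 0.0181471 / 0.000946353 = 19.1758 qt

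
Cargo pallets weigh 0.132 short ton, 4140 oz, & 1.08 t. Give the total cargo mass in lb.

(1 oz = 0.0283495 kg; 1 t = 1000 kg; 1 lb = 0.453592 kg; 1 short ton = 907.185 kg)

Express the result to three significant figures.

0.132 short ton × 907.185 = 119.748 kg
4140 oz × 0.0283495 = 117.367 kg
1.08 t × 1000 = 1080 kg
Sum: 119.748 + 117.367 + 1080 = 1317.12 kg
In lb: 1317.12 / 0.453592 = 2903.75 lb

2900 lb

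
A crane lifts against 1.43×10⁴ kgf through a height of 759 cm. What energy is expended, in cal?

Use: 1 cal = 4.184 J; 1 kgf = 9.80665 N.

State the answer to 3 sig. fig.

2.54×10⁵ cal

1.43×10⁴ kgf × 9.80665 → 140235 N
759 cm × 0.01 → 7.59 m
W = F × d = 140235 N × 7.59 m = 1.06438×10⁶ J
1.06438×10⁶ J ÷ (4.184 J/cal) = 254393 cal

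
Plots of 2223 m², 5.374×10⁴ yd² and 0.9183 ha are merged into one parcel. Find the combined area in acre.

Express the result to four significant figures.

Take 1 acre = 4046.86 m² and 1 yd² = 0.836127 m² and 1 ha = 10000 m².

2223 m² (already m²)
5.374×10⁴ yd² × 0.836127 = 44933.5 m²
0.9183 ha × 10000 = 9183 m²
Combined: 2223 + 44933.5 + 9183 = 56339.5 m²
In acre: 56339.5 / 4046.86 = 13.9218 acre

13.92 acre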